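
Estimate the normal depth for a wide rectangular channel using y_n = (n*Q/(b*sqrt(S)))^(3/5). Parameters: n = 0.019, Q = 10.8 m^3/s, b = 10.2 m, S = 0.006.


We use the wide-channel approximation y_n = (n*Q/(b*sqrt(S)))^(3/5).
sqrt(S) = sqrt(0.006) = 0.07746.
Numerator: n*Q = 0.019 * 10.8 = 0.2052.
Denominator: b*sqrt(S) = 10.2 * 0.07746 = 0.790092.
arg = 0.2597.
y_n = 0.2597^(3/5) = 0.4453 m.

0.4453


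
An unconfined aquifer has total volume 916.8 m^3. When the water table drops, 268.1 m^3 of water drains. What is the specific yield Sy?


Specific yield Sy = Volume drained / Total volume.
Sy = 268.1 / 916.8
   = 0.2924.

0.2924


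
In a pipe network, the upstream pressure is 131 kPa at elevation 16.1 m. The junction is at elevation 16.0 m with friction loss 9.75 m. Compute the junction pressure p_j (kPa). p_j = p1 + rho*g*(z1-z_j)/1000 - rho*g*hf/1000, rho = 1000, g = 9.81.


Junction pressure: p_j = p1 + rho*g*(z1 - z_j)/1000 - rho*g*hf/1000.
Elevation term = 1000*9.81*(16.1 - 16.0)/1000 = 0.981 kPa.
Friction term = 1000*9.81*9.75/1000 = 95.647 kPa.
p_j = 131 + 0.981 - 95.647 = 36.33 kPa.

36.33


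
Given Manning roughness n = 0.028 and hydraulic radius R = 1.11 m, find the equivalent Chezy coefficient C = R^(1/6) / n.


The Chezy coefficient relates to Manning's n through C = R^(1/6) / n.
R^(1/6) = 1.11^(1/6) = 1.017545.
C = 1.017545 / 0.028 = 36.34 m^(1/2)/s.

36.34


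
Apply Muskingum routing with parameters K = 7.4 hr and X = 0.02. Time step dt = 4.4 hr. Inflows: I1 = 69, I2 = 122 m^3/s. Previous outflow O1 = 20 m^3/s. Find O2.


Muskingum coefficients:
denom = 2*K*(1-X) + dt = 2*7.4*(1-0.02) + 4.4 = 18.904.
C0 = (dt - 2*K*X)/denom = (4.4 - 2*7.4*0.02)/18.904 = 0.2171.
C1 = (dt + 2*K*X)/denom = (4.4 + 2*7.4*0.02)/18.904 = 0.2484.
C2 = (2*K*(1-X) - dt)/denom = 0.5345.
O2 = C0*I2 + C1*I1 + C2*O1
   = 0.2171*122 + 0.2484*69 + 0.5345*20
   = 54.32 m^3/s.

54.32


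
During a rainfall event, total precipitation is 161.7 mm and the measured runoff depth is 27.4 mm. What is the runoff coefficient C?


The runoff coefficient C = runoff depth / rainfall depth.
C = 27.4 / 161.7
  = 0.1694.

0.1694


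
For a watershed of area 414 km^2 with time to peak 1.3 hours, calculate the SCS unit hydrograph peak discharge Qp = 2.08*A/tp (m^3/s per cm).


SCS formula: Qp = 2.08 * A / tp.
Qp = 2.08 * 414 / 1.3
   = 861.12 / 1.3
   = 662.4 m^3/s per cm.

662.4


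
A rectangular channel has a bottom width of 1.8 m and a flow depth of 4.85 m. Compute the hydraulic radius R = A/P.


For a rectangular section:
Flow area A = b * y = 1.8 * 4.85 = 8.73 m^2.
Wetted perimeter P = b + 2y = 1.8 + 2*4.85 = 11.5 m.
Hydraulic radius R = A/P = 8.73 / 11.5 = 0.7591 m.

0.7591


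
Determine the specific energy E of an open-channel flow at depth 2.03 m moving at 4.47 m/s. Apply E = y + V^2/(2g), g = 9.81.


Specific energy E = y + V^2/(2g).
Velocity head = V^2/(2g) = 4.47^2 / (2*9.81) = 19.9809 / 19.62 = 1.0184 m.
E = 2.03 + 1.0184 = 3.0484 m.

3.0484


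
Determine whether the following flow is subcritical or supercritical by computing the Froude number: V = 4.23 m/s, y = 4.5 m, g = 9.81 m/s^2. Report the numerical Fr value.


The Froude number is defined as Fr = V / sqrt(g*y).
g*y = 9.81 * 4.5 = 44.145.
sqrt(g*y) = sqrt(44.145) = 6.6442.
Fr = 4.23 / 6.6442 = 0.6366.
Since Fr < 1, the flow is subcritical.

0.6366


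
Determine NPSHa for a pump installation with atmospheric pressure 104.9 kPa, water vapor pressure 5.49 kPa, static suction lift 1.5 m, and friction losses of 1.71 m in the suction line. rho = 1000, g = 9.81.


NPSHa = p_atm/(rho*g) - z_s - hf_s - p_vap/(rho*g).
p_atm/(rho*g) = 104.9*1000 / (1000*9.81) = 10.693 m.
p_vap/(rho*g) = 5.49*1000 / (1000*9.81) = 0.56 m.
NPSHa = 10.693 - 1.5 - 1.71 - 0.56
      = 6.92 m.

6.92


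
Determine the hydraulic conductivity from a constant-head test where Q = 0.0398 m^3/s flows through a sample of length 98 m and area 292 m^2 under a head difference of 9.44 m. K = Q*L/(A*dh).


From K = Q*L / (A*dh):
Numerator: Q*L = 0.0398 * 98 = 3.9004.
Denominator: A*dh = 292 * 9.44 = 2756.48.
K = 3.9004 / 2756.48 = 0.001415 m/s.

0.001415


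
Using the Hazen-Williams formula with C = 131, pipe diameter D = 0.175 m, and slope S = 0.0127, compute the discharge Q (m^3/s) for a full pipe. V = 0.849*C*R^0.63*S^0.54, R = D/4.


For a full circular pipe, R = D/4 = 0.175/4 = 0.0437 m.
V = 0.849 * 131 * 0.0437^0.63 * 0.0127^0.54
  = 0.849 * 131 * 0.139257 * 0.094635
  = 1.4657 m/s.
Pipe area A = pi*D^2/4 = pi*0.175^2/4 = 0.0241 m^2.
Q = A * V = 0.0241 * 1.4657 = 0.0353 m^3/s.

0.0353


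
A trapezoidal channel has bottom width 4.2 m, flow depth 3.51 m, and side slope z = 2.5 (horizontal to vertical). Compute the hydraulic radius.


For a trapezoidal section with side slope z:
A = (b + z*y)*y = (4.2 + 2.5*3.51)*3.51 = 45.542 m^2.
P = b + 2*y*sqrt(1 + z^2) = 4.2 + 2*3.51*sqrt(1 + 2.5^2) = 23.102 m.
R = A/P = 45.542 / 23.102 = 1.9714 m.

1.9714


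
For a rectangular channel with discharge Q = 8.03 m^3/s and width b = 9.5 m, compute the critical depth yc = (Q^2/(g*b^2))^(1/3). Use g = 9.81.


Using yc = (Q^2 / (g * b^2))^(1/3):
Q^2 = 8.03^2 = 64.48.
g * b^2 = 9.81 * 9.5^2 = 9.81 * 90.25 = 885.35.
Q^2 / (g*b^2) = 64.48 / 885.35 = 0.0728.
yc = 0.0728^(1/3) = 0.4176 m.

0.4176


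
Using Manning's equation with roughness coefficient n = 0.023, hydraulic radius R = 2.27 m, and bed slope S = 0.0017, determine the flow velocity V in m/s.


Manning's equation gives V = (1/n) * R^(2/3) * S^(1/2).
First, compute R^(2/3) = 2.27^(2/3) = 1.7272.
Next, S^(1/2) = 0.0017^(1/2) = 0.041231.
Then 1/n = 1/0.023 = 43.48.
V = 43.48 * 1.7272 * 0.041231 = 3.0963 m/s.

3.0963


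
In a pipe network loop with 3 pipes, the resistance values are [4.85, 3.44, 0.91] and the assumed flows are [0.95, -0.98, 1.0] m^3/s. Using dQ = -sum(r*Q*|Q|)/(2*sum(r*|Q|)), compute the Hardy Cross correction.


Numerator terms (r*Q*|Q|): 4.85*0.95*|0.95| = 4.3771; 3.44*-0.98*|-0.98| = -3.3038; 0.91*1.0*|1.0| = 0.91.
Sum of numerator = 1.9833.
Denominator terms (r*|Q|): 4.85*|0.95| = 4.6075; 3.44*|-0.98| = 3.3712; 0.91*|1.0| = 0.91.
2 * sum of denominator = 2 * 8.8887 = 17.7774.
dQ = -1.9833 / 17.7774 = -0.1116 m^3/s.

-0.1116


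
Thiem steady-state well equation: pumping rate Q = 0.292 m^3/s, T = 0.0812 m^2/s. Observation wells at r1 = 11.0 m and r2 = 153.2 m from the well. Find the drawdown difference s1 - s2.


Thiem equation: s1 - s2 = Q/(2*pi*T) * ln(r2/r1).
ln(r2/r1) = ln(153.2/11.0) = 2.6338.
Q/(2*pi*T) = 0.292 / (2*pi*0.0812) = 0.292 / 0.5102 = 0.5723.
s1 - s2 = 0.5723 * 2.6338 = 1.5074 m.

1.5074


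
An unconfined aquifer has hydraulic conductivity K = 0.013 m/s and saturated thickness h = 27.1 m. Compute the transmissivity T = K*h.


Transmissivity is defined as T = K * h.
T = 0.013 * 27.1
  = 0.3523 m^2/s.

0.3523


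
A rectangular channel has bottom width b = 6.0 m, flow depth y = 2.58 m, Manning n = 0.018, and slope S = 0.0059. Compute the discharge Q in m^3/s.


For a rectangular channel, the cross-sectional area A = b * y = 6.0 * 2.58 = 15.48 m^2.
The wetted perimeter P = b + 2y = 6.0 + 2*2.58 = 11.16 m.
Hydraulic radius R = A/P = 15.48/11.16 = 1.3871 m.
Velocity V = (1/n)*R^(2/3)*S^(1/2) = (1/0.018)*1.3871^(2/3)*0.0059^(1/2) = 5.3075 m/s.
Discharge Q = A * V = 15.48 * 5.3075 = 82.16 m^3/s.

82.16


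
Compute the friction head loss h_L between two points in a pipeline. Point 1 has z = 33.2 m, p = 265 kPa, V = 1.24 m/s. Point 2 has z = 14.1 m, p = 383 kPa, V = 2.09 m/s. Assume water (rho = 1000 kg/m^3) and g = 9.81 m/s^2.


Total head at each section: H = z + p/(rho*g) + V^2/(2g).
H1 = 33.2 + 265*1000/(1000*9.81) + 1.24^2/(2*9.81)
   = 33.2 + 27.013 + 0.0784
   = 60.292 m.
H2 = 14.1 + 383*1000/(1000*9.81) + 2.09^2/(2*9.81)
   = 14.1 + 39.042 + 0.2226
   = 53.364 m.
h_L = H1 - H2 = 60.292 - 53.364 = 6.927 m.

6.927


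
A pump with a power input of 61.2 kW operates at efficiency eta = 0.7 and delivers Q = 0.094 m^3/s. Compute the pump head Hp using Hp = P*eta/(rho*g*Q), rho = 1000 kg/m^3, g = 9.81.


Pump head formula: Hp = P * eta / (rho * g * Q).
Numerator: P * eta = 61.2 * 1000 * 0.7 = 42840.0 W.
Denominator: rho * g * Q = 1000 * 9.81 * 0.094 = 922.14.
Hp = 42840.0 / 922.14 = 46.46 m.

46.46


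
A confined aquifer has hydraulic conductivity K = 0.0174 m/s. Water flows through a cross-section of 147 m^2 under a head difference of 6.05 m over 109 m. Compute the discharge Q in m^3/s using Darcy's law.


Darcy's law: Q = K * A * i, where i = dh/L.
Hydraulic gradient i = 6.05 / 109 = 0.055505.
Q = 0.0174 * 147 * 0.055505
  = 0.142 m^3/s.

0.142


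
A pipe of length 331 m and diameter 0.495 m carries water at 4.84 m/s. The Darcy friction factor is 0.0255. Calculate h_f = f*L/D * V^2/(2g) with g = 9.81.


Darcy-Weisbach equation: h_f = f * (L/D) * V^2/(2g).
f * L/D = 0.0255 * 331/0.495 = 17.0515.
V^2/(2g) = 4.84^2 / (2*9.81) = 23.4256 / 19.62 = 1.194 m.
h_f = 17.0515 * 1.194 = 20.359 m.

20.359


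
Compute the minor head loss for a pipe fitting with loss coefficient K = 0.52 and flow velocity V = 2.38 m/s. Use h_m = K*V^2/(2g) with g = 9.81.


Minor loss formula: h_m = K * V^2/(2g).
V^2 = 2.38^2 = 5.6644.
V^2/(2g) = 5.6644 / 19.62 = 0.2887 m.
h_m = 0.52 * 0.2887 = 0.1501 m.

0.1501


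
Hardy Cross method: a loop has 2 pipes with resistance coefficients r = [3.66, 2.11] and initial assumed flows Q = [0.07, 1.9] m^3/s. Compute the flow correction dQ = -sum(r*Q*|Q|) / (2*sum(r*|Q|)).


Numerator terms (r*Q*|Q|): 3.66*0.07*|0.07| = 0.0179; 2.11*1.9*|1.9| = 7.6171.
Sum of numerator = 7.635.
Denominator terms (r*|Q|): 3.66*|0.07| = 0.2562; 2.11*|1.9| = 4.009.
2 * sum of denominator = 2 * 4.2652 = 8.5304.
dQ = -7.635 / 8.5304 = -0.895 m^3/s.

-0.895


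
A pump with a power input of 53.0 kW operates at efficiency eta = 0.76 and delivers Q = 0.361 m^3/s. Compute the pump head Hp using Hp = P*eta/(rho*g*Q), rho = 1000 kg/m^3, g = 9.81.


Pump head formula: Hp = P * eta / (rho * g * Q).
Numerator: P * eta = 53.0 * 1000 * 0.76 = 40280.0 W.
Denominator: rho * g * Q = 1000 * 9.81 * 0.361 = 3541.41.
Hp = 40280.0 / 3541.41 = 11.37 m.

11.37


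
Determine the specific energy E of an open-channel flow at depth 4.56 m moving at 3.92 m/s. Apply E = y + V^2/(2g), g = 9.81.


Specific energy E = y + V^2/(2g).
Velocity head = V^2/(2g) = 3.92^2 / (2*9.81) = 15.3664 / 19.62 = 0.7832 m.
E = 4.56 + 0.7832 = 5.3432 m.

5.3432


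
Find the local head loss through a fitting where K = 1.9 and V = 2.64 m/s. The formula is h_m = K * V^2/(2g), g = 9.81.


Minor loss formula: h_m = K * V^2/(2g).
V^2 = 2.64^2 = 6.9696.
V^2/(2g) = 6.9696 / 19.62 = 0.3552 m.
h_m = 1.9 * 0.3552 = 0.6749 m.

0.6749


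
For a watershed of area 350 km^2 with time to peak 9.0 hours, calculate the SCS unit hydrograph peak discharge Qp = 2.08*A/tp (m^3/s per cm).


SCS formula: Qp = 2.08 * A / tp.
Qp = 2.08 * 350 / 9.0
   = 728.0 / 9.0
   = 80.89 m^3/s per cm.

80.89


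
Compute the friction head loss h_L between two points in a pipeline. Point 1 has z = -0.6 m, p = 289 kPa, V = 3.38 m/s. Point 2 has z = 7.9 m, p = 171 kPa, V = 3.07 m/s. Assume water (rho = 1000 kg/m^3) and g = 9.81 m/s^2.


Total head at each section: H = z + p/(rho*g) + V^2/(2g).
H1 = -0.6 + 289*1000/(1000*9.81) + 3.38^2/(2*9.81)
   = -0.6 + 29.46 + 0.5823
   = 29.442 m.
H2 = 7.9 + 171*1000/(1000*9.81) + 3.07^2/(2*9.81)
   = 7.9 + 17.431 + 0.4804
   = 25.812 m.
h_L = H1 - H2 = 29.442 - 25.812 = 3.63 m.

3.63


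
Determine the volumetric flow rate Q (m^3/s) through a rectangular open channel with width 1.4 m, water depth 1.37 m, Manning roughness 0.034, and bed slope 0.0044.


For a rectangular channel, the cross-sectional area A = b * y = 1.4 * 1.37 = 1.92 m^2.
The wetted perimeter P = b + 2y = 1.4 + 2*1.37 = 4.14 m.
Hydraulic radius R = A/P = 1.92/4.14 = 0.4633 m.
Velocity V = (1/n)*R^(2/3)*S^(1/2) = (1/0.034)*0.4633^(2/3)*0.0044^(1/2) = 1.1681 m/s.
Discharge Q = A * V = 1.92 * 1.1681 = 2.24 m^3/s.

2.24


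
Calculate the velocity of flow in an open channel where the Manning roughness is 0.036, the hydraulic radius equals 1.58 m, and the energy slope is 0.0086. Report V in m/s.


Manning's equation gives V = (1/n) * R^(2/3) * S^(1/2).
First, compute R^(2/3) = 1.58^(2/3) = 1.3566.
Next, S^(1/2) = 0.0086^(1/2) = 0.092736.
Then 1/n = 1/0.036 = 27.78.
V = 27.78 * 1.3566 * 0.092736 = 3.4945 m/s.

3.4945


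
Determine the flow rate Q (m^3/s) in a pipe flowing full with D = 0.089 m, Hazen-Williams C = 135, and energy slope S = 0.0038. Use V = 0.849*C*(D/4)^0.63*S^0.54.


For a full circular pipe, R = D/4 = 0.089/4 = 0.0222 m.
V = 0.849 * 135 * 0.0222^0.63 * 0.0038^0.54
  = 0.849 * 135 * 0.090953 * 0.049327
  = 0.5142 m/s.
Pipe area A = pi*D^2/4 = pi*0.089^2/4 = 0.0062 m^2.
Q = A * V = 0.0062 * 0.5142 = 0.0032 m^3/s.

0.0032


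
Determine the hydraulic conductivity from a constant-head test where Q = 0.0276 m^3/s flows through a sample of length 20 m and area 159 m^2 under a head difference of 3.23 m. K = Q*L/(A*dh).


From K = Q*L / (A*dh):
Numerator: Q*L = 0.0276 * 20 = 0.552.
Denominator: A*dh = 159 * 3.23 = 513.57.
K = 0.552 / 513.57 = 0.001075 m/s.

0.001075


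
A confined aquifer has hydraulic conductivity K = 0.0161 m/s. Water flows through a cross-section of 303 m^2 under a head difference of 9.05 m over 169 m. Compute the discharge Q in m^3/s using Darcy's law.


Darcy's law: Q = K * A * i, where i = dh/L.
Hydraulic gradient i = 9.05 / 169 = 0.05355.
Q = 0.0161 * 303 * 0.05355
  = 0.2612 m^3/s.

0.2612


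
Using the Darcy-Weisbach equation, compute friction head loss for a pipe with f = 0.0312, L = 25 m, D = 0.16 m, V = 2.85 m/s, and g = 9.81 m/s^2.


Darcy-Weisbach equation: h_f = f * (L/D) * V^2/(2g).
f * L/D = 0.0312 * 25/0.16 = 4.875.
V^2/(2g) = 2.85^2 / (2*9.81) = 8.1225 / 19.62 = 0.414 m.
h_f = 4.875 * 0.414 = 2.018 m.

2.018


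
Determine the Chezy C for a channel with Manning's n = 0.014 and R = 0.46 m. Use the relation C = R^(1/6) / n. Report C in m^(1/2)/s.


The Chezy coefficient relates to Manning's n through C = R^(1/6) / n.
R^(1/6) = 0.46^(1/6) = 0.878604.
C = 0.878604 / 0.014 = 62.76 m^(1/2)/s.

62.76


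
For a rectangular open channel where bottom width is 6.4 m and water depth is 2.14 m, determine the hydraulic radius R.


For a rectangular section:
Flow area A = b * y = 6.4 * 2.14 = 13.7 m^2.
Wetted perimeter P = b + 2y = 6.4 + 2*2.14 = 10.68 m.
Hydraulic radius R = A/P = 13.7 / 10.68 = 1.2824 m.

1.2824


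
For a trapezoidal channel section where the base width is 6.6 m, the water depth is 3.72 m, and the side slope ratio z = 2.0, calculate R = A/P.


For a trapezoidal section with side slope z:
A = (b + z*y)*y = (6.6 + 2.0*3.72)*3.72 = 52.229 m^2.
P = b + 2*y*sqrt(1 + z^2) = 6.6 + 2*3.72*sqrt(1 + 2.0^2) = 23.236 m.
R = A/P = 52.229 / 23.236 = 2.2477 m.

2.2477


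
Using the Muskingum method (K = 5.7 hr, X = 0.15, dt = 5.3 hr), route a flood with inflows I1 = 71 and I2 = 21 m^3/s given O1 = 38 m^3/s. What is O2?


Muskingum coefficients:
denom = 2*K*(1-X) + dt = 2*5.7*(1-0.15) + 5.3 = 14.99.
C0 = (dt - 2*K*X)/denom = (5.3 - 2*5.7*0.15)/14.99 = 0.2395.
C1 = (dt + 2*K*X)/denom = (5.3 + 2*5.7*0.15)/14.99 = 0.4676.
C2 = (2*K*(1-X) - dt)/denom = 0.2929.
O2 = C0*I2 + C1*I1 + C2*O1
   = 0.2395*21 + 0.4676*71 + 0.2929*38
   = 49.36 m^3/s.

49.36


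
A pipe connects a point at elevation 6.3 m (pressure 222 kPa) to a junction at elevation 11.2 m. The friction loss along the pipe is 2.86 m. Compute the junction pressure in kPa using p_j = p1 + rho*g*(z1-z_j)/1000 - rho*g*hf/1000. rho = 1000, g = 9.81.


Junction pressure: p_j = p1 + rho*g*(z1 - z_j)/1000 - rho*g*hf/1000.
Elevation term = 1000*9.81*(6.3 - 11.2)/1000 = -48.069 kPa.
Friction term = 1000*9.81*2.86/1000 = 28.057 kPa.
p_j = 222 + -48.069 - 28.057 = 145.87 kPa.

145.87


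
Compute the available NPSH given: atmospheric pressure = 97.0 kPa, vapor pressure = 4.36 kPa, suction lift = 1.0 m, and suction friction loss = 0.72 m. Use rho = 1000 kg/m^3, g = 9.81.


NPSHa = p_atm/(rho*g) - z_s - hf_s - p_vap/(rho*g).
p_atm/(rho*g) = 97.0*1000 / (1000*9.81) = 9.888 m.
p_vap/(rho*g) = 4.36*1000 / (1000*9.81) = 0.444 m.
NPSHa = 9.888 - 1.0 - 0.72 - 0.444
      = 7.72 m.

7.72


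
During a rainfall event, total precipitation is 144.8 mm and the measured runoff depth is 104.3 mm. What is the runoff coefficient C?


The runoff coefficient C = runoff depth / rainfall depth.
C = 104.3 / 144.8
  = 0.7203.

0.7203


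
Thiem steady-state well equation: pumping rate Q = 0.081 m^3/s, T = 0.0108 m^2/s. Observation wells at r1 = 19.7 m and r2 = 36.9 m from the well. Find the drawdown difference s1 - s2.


Thiem equation: s1 - s2 = Q/(2*pi*T) * ln(r2/r1).
ln(r2/r1) = ln(36.9/19.7) = 0.6276.
Q/(2*pi*T) = 0.081 / (2*pi*0.0108) = 0.081 / 0.0679 = 1.1937.
s1 - s2 = 1.1937 * 0.6276 = 0.7491 m.

0.7491


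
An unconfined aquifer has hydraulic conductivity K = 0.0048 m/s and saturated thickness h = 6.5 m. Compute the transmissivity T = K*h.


Transmissivity is defined as T = K * h.
T = 0.0048 * 6.5
  = 0.0312 m^2/s.

0.0312


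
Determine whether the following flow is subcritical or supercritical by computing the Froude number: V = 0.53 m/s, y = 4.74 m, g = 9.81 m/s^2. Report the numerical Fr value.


The Froude number is defined as Fr = V / sqrt(g*y).
g*y = 9.81 * 4.74 = 46.4994.
sqrt(g*y) = sqrt(46.4994) = 6.819.
Fr = 0.53 / 6.819 = 0.0777.
Since Fr < 1, the flow is subcritical.

0.0777


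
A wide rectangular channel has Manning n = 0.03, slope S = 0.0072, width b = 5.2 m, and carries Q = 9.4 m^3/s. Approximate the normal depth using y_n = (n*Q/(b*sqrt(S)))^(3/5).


We use the wide-channel approximation y_n = (n*Q/(b*sqrt(S)))^(3/5).
sqrt(S) = sqrt(0.0072) = 0.084853.
Numerator: n*Q = 0.03 * 9.4 = 0.282.
Denominator: b*sqrt(S) = 5.2 * 0.084853 = 0.441236.
arg = 0.6391.
y_n = 0.6391^(3/5) = 0.7644 m.

0.7644


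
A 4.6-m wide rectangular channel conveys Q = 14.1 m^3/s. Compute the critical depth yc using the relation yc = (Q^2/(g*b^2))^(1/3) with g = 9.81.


Using yc = (Q^2 / (g * b^2))^(1/3):
Q^2 = 14.1^2 = 198.81.
g * b^2 = 9.81 * 4.6^2 = 9.81 * 21.16 = 207.58.
Q^2 / (g*b^2) = 198.81 / 207.58 = 0.9578.
yc = 0.9578^(1/3) = 0.9857 m.

0.9857


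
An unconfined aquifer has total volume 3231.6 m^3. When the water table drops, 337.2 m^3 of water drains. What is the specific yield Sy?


Specific yield Sy = Volume drained / Total volume.
Sy = 337.2 / 3231.6
   = 0.1043.

0.1043


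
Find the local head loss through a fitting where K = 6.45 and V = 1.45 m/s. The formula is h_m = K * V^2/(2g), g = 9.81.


Minor loss formula: h_m = K * V^2/(2g).
V^2 = 1.45^2 = 2.1025.
V^2/(2g) = 2.1025 / 19.62 = 0.1072 m.
h_m = 6.45 * 0.1072 = 0.6912 m.

0.6912


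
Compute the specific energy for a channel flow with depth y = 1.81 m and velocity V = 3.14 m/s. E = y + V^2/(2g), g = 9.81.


Specific energy E = y + V^2/(2g).
Velocity head = V^2/(2g) = 3.14^2 / (2*9.81) = 9.8596 / 19.62 = 0.5025 m.
E = 1.81 + 0.5025 = 2.3125 m.

2.3125


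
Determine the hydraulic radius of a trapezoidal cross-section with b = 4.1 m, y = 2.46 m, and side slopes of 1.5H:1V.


For a trapezoidal section with side slope z:
A = (b + z*y)*y = (4.1 + 1.5*2.46)*2.46 = 19.163 m^2.
P = b + 2*y*sqrt(1 + z^2) = 4.1 + 2*2.46*sqrt(1 + 1.5^2) = 12.97 m.
R = A/P = 19.163 / 12.97 = 1.4776 m.

1.4776


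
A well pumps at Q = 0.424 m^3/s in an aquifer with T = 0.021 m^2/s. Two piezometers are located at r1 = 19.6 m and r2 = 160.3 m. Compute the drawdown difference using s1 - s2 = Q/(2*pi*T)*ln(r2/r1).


Thiem equation: s1 - s2 = Q/(2*pi*T) * ln(r2/r1).
ln(r2/r1) = ln(160.3/19.6) = 2.1015.
Q/(2*pi*T) = 0.424 / (2*pi*0.021) = 0.424 / 0.1319 = 3.2134.
s1 - s2 = 3.2134 * 2.1015 = 6.753 m.

6.753


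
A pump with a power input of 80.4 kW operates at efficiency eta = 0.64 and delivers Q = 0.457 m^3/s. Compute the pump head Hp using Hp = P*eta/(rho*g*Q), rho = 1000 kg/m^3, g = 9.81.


Pump head formula: Hp = P * eta / (rho * g * Q).
Numerator: P * eta = 80.4 * 1000 * 0.64 = 51456.0 W.
Denominator: rho * g * Q = 1000 * 9.81 * 0.457 = 4483.17.
Hp = 51456.0 / 4483.17 = 11.48 m.

11.48


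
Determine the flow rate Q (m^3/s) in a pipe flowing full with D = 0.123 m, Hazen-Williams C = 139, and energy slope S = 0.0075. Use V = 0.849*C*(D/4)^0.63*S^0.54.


For a full circular pipe, R = D/4 = 0.123/4 = 0.0307 m.
V = 0.849 * 139 * 0.0307^0.63 * 0.0075^0.54
  = 0.849 * 139 * 0.111517 * 0.071209
  = 0.9371 m/s.
Pipe area A = pi*D^2/4 = pi*0.123^2/4 = 0.0119 m^2.
Q = A * V = 0.0119 * 0.9371 = 0.0111 m^3/s.

0.0111


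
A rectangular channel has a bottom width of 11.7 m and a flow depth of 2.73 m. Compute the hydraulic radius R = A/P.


For a rectangular section:
Flow area A = b * y = 11.7 * 2.73 = 31.94 m^2.
Wetted perimeter P = b + 2y = 11.7 + 2*2.73 = 17.16 m.
Hydraulic radius R = A/P = 31.94 / 17.16 = 1.8614 m.

1.8614


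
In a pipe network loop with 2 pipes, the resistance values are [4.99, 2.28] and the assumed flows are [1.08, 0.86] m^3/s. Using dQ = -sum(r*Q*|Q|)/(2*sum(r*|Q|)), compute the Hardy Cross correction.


Numerator terms (r*Q*|Q|): 4.99*1.08*|1.08| = 5.8203; 2.28*0.86*|0.86| = 1.6863.
Sum of numerator = 7.5066.
Denominator terms (r*|Q|): 4.99*|1.08| = 5.3892; 2.28*|0.86| = 1.9608.
2 * sum of denominator = 2 * 7.35 = 14.7.
dQ = -7.5066 / 14.7 = -0.5107 m^3/s.

-0.5107


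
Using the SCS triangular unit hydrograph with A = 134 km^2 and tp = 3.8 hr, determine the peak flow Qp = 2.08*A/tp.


SCS formula: Qp = 2.08 * A / tp.
Qp = 2.08 * 134 / 3.8
   = 278.72 / 3.8
   = 73.35 m^3/s per cm.

73.35


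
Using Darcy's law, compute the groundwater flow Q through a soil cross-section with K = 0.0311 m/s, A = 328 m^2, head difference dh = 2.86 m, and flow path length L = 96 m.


Darcy's law: Q = K * A * i, where i = dh/L.
Hydraulic gradient i = 2.86 / 96 = 0.029792.
Q = 0.0311 * 328 * 0.029792
  = 0.3039 m^3/s.

0.3039


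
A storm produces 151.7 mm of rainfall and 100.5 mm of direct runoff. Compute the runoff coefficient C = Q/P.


The runoff coefficient C = runoff depth / rainfall depth.
C = 100.5 / 151.7
  = 0.6625.

0.6625


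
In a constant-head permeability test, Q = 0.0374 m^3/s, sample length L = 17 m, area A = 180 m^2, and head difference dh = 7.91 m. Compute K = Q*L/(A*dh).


From K = Q*L / (A*dh):
Numerator: Q*L = 0.0374 * 17 = 0.6358.
Denominator: A*dh = 180 * 7.91 = 1423.8.
K = 0.6358 / 1423.8 = 0.000447 m/s.

0.000447


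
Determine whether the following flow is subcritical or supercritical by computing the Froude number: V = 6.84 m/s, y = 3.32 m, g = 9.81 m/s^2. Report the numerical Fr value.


The Froude number is defined as Fr = V / sqrt(g*y).
g*y = 9.81 * 3.32 = 32.5692.
sqrt(g*y) = sqrt(32.5692) = 5.7069.
Fr = 6.84 / 5.7069 = 1.1985.
Since Fr > 1, the flow is supercritical.

1.1985


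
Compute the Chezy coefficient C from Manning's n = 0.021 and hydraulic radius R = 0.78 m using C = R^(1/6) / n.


The Chezy coefficient relates to Manning's n through C = R^(1/6) / n.
R^(1/6) = 0.78^(1/6) = 0.959435.
C = 0.959435 / 0.021 = 45.69 m^(1/2)/s.

45.69


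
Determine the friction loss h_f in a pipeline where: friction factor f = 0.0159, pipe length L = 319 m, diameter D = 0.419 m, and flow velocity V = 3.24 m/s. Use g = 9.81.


Darcy-Weisbach equation: h_f = f * (L/D) * V^2/(2g).
f * L/D = 0.0159 * 319/0.419 = 12.1053.
V^2/(2g) = 3.24^2 / (2*9.81) = 10.4976 / 19.62 = 0.535 m.
h_f = 12.1053 * 0.535 = 6.477 m.

6.477


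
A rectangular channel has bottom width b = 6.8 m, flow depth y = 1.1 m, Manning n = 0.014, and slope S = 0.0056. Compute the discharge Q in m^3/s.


For a rectangular channel, the cross-sectional area A = b * y = 6.8 * 1.1 = 7.48 m^2.
The wetted perimeter P = b + 2y = 6.8 + 2*1.1 = 9.0 m.
Hydraulic radius R = A/P = 7.48/9.0 = 0.8311 m.
Velocity V = (1/n)*R^(2/3)*S^(1/2) = (1/0.014)*0.8311^(2/3)*0.0056^(1/2) = 4.725 m/s.
Discharge Q = A * V = 7.48 * 4.725 = 35.343 m^3/s.

35.343


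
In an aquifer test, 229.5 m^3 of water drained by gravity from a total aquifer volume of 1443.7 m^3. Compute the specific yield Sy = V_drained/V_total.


Specific yield Sy = Volume drained / Total volume.
Sy = 229.5 / 1443.7
   = 0.159.

0.159


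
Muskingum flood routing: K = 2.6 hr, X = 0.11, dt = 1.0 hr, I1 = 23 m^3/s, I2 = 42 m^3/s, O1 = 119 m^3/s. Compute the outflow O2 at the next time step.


Muskingum coefficients:
denom = 2*K*(1-X) + dt = 2*2.6*(1-0.11) + 1.0 = 5.628.
C0 = (dt - 2*K*X)/denom = (1.0 - 2*2.6*0.11)/5.628 = 0.076.
C1 = (dt + 2*K*X)/denom = (1.0 + 2*2.6*0.11)/5.628 = 0.2793.
C2 = (2*K*(1-X) - dt)/denom = 0.6446.
O2 = C0*I2 + C1*I1 + C2*O1
   = 0.076*42 + 0.2793*23 + 0.6446*119
   = 86.33 m^3/s.

86.33


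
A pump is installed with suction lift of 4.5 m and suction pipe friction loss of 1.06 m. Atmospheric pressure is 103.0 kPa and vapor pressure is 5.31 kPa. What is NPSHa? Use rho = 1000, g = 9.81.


NPSHa = p_atm/(rho*g) - z_s - hf_s - p_vap/(rho*g).
p_atm/(rho*g) = 103.0*1000 / (1000*9.81) = 10.499 m.
p_vap/(rho*g) = 5.31*1000 / (1000*9.81) = 0.541 m.
NPSHa = 10.499 - 4.5 - 1.06 - 0.541
      = 4.4 m.

4.4


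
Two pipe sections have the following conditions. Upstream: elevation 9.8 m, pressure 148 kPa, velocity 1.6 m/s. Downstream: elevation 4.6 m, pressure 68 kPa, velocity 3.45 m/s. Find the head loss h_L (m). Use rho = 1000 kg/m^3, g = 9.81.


Total head at each section: H = z + p/(rho*g) + V^2/(2g).
H1 = 9.8 + 148*1000/(1000*9.81) + 1.6^2/(2*9.81)
   = 9.8 + 15.087 + 0.1305
   = 25.017 m.
H2 = 4.6 + 68*1000/(1000*9.81) + 3.45^2/(2*9.81)
   = 4.6 + 6.932 + 0.6067
   = 12.138 m.
h_L = H1 - H2 = 25.017 - 12.138 = 12.879 m.

12.879


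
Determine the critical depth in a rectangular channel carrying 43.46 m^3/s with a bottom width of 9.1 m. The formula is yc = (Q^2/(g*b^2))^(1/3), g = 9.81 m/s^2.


Using yc = (Q^2 / (g * b^2))^(1/3):
Q^2 = 43.46^2 = 1888.77.
g * b^2 = 9.81 * 9.1^2 = 9.81 * 82.81 = 812.37.
Q^2 / (g*b^2) = 1888.77 / 812.37 = 2.325.
yc = 2.325^(1/3) = 1.3248 m.

1.3248


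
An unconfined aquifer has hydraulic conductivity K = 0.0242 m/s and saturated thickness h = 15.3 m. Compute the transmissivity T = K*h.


Transmissivity is defined as T = K * h.
T = 0.0242 * 15.3
  = 0.3703 m^2/s.

0.3703


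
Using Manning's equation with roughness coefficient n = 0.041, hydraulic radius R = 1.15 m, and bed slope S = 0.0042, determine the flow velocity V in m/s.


Manning's equation gives V = (1/n) * R^(2/3) * S^(1/2).
First, compute R^(2/3) = 1.15^(2/3) = 1.0977.
Next, S^(1/2) = 0.0042^(1/2) = 0.064807.
Then 1/n = 1/0.041 = 24.39.
V = 24.39 * 1.0977 * 0.064807 = 1.735 m/s.

1.735


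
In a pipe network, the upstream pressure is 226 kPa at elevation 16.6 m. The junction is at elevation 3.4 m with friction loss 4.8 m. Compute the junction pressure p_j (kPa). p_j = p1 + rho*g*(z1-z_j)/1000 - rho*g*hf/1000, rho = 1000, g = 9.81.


Junction pressure: p_j = p1 + rho*g*(z1 - z_j)/1000 - rho*g*hf/1000.
Elevation term = 1000*9.81*(16.6 - 3.4)/1000 = 129.492 kPa.
Friction term = 1000*9.81*4.8/1000 = 47.088 kPa.
p_j = 226 + 129.492 - 47.088 = 308.4 kPa.

308.4


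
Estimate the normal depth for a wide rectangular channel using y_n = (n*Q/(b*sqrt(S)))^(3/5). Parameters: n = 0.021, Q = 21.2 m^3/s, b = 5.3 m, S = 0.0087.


We use the wide-channel approximation y_n = (n*Q/(b*sqrt(S)))^(3/5).
sqrt(S) = sqrt(0.0087) = 0.093274.
Numerator: n*Q = 0.021 * 21.2 = 0.4452.
Denominator: b*sqrt(S) = 5.3 * 0.093274 = 0.494352.
arg = 0.9006.
y_n = 0.9006^(3/5) = 0.9391 m.

0.9391


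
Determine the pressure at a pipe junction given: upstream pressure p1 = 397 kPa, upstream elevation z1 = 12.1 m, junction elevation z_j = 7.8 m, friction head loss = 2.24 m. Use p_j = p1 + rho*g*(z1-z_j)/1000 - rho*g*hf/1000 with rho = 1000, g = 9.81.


Junction pressure: p_j = p1 + rho*g*(z1 - z_j)/1000 - rho*g*hf/1000.
Elevation term = 1000*9.81*(12.1 - 7.8)/1000 = 42.183 kPa.
Friction term = 1000*9.81*2.24/1000 = 21.974 kPa.
p_j = 397 + 42.183 - 21.974 = 417.21 kPa.

417.21


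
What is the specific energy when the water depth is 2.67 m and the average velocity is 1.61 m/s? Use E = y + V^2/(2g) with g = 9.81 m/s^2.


Specific energy E = y + V^2/(2g).
Velocity head = V^2/(2g) = 1.61^2 / (2*9.81) = 2.5921 / 19.62 = 0.1321 m.
E = 2.67 + 0.1321 = 2.8021 m.

2.8021


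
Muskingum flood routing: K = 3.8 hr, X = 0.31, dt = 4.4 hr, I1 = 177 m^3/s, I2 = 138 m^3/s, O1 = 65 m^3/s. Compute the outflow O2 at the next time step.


Muskingum coefficients:
denom = 2*K*(1-X) + dt = 2*3.8*(1-0.31) + 4.4 = 9.644.
C0 = (dt - 2*K*X)/denom = (4.4 - 2*3.8*0.31)/9.644 = 0.2119.
C1 = (dt + 2*K*X)/denom = (4.4 + 2*3.8*0.31)/9.644 = 0.7005.
C2 = (2*K*(1-X) - dt)/denom = 0.0875.
O2 = C0*I2 + C1*I1 + C2*O1
   = 0.2119*138 + 0.7005*177 + 0.0875*65
   = 158.93 m^3/s.

158.93


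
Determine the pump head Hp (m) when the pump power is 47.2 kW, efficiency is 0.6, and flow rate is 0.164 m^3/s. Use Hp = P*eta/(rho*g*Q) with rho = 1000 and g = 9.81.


Pump head formula: Hp = P * eta / (rho * g * Q).
Numerator: P * eta = 47.2 * 1000 * 0.6 = 28320.0 W.
Denominator: rho * g * Q = 1000 * 9.81 * 0.164 = 1608.84.
Hp = 28320.0 / 1608.84 = 17.6 m.

17.6


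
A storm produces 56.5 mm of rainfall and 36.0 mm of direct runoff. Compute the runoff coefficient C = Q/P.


The runoff coefficient C = runoff depth / rainfall depth.
C = 36.0 / 56.5
  = 0.6372.

0.6372


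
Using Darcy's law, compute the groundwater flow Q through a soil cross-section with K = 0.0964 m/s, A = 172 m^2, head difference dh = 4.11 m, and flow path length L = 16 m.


Darcy's law: Q = K * A * i, where i = dh/L.
Hydraulic gradient i = 4.11 / 16 = 0.256875.
Q = 0.0964 * 172 * 0.256875
  = 4.2592 m^3/s.

4.2592


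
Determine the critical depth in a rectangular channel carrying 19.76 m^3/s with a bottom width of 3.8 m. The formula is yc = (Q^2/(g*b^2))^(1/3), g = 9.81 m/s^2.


Using yc = (Q^2 / (g * b^2))^(1/3):
Q^2 = 19.76^2 = 390.46.
g * b^2 = 9.81 * 3.8^2 = 9.81 * 14.44 = 141.66.
Q^2 / (g*b^2) = 390.46 / 141.66 = 2.7563.
yc = 2.7563^(1/3) = 1.4021 m.

1.4021


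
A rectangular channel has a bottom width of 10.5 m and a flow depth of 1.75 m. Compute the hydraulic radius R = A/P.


For a rectangular section:
Flow area A = b * y = 10.5 * 1.75 = 18.38 m^2.
Wetted perimeter P = b + 2y = 10.5 + 2*1.75 = 14.0 m.
Hydraulic radius R = A/P = 18.38 / 14.0 = 1.3125 m.

1.3125


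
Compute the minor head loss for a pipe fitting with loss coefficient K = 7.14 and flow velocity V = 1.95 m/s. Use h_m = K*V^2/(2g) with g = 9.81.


Minor loss formula: h_m = K * V^2/(2g).
V^2 = 1.95^2 = 3.8025.
V^2/(2g) = 3.8025 / 19.62 = 0.1938 m.
h_m = 7.14 * 0.1938 = 1.3838 m.

1.3838


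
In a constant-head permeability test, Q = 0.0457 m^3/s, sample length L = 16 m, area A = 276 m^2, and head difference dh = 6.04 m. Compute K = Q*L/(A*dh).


From K = Q*L / (A*dh):
Numerator: Q*L = 0.0457 * 16 = 0.7312.
Denominator: A*dh = 276 * 6.04 = 1667.04.
K = 0.7312 / 1667.04 = 0.000439 m/s.

0.000439


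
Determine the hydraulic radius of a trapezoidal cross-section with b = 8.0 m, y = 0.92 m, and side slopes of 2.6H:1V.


For a trapezoidal section with side slope z:
A = (b + z*y)*y = (8.0 + 2.6*0.92)*0.92 = 9.561 m^2.
P = b + 2*y*sqrt(1 + z^2) = 8.0 + 2*0.92*sqrt(1 + 2.6^2) = 13.126 m.
R = A/P = 9.561 / 13.126 = 0.7284 m.

0.7284


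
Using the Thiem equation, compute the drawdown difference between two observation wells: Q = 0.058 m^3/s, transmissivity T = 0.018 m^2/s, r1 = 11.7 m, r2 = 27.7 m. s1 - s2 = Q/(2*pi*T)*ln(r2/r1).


Thiem equation: s1 - s2 = Q/(2*pi*T) * ln(r2/r1).
ln(r2/r1) = ln(27.7/11.7) = 0.8618.
Q/(2*pi*T) = 0.058 / (2*pi*0.018) = 0.058 / 0.1131 = 0.5128.
s1 - s2 = 0.5128 * 0.8618 = 0.442 m.

0.442


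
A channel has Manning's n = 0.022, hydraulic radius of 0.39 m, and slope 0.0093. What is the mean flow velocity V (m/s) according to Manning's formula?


Manning's equation gives V = (1/n) * R^(2/3) * S^(1/2).
First, compute R^(2/3) = 0.39^(2/3) = 0.5338.
Next, S^(1/2) = 0.0093^(1/2) = 0.096437.
Then 1/n = 1/0.022 = 45.45.
V = 45.45 * 0.5338 * 0.096437 = 2.3399 m/s.

2.3399


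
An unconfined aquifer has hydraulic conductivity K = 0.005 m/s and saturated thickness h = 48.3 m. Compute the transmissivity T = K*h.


Transmissivity is defined as T = K * h.
T = 0.005 * 48.3
  = 0.2415 m^2/s.

0.2415


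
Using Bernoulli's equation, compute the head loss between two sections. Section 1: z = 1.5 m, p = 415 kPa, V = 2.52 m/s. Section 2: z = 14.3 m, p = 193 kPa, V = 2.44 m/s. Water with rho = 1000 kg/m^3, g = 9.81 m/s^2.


Total head at each section: H = z + p/(rho*g) + V^2/(2g).
H1 = 1.5 + 415*1000/(1000*9.81) + 2.52^2/(2*9.81)
   = 1.5 + 42.304 + 0.3237
   = 44.127 m.
H2 = 14.3 + 193*1000/(1000*9.81) + 2.44^2/(2*9.81)
   = 14.3 + 19.674 + 0.3034
   = 34.277 m.
h_L = H1 - H2 = 44.127 - 34.277 = 9.85 m.

9.85


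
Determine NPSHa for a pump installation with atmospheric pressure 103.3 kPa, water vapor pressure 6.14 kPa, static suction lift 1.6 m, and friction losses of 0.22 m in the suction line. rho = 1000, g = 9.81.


NPSHa = p_atm/(rho*g) - z_s - hf_s - p_vap/(rho*g).
p_atm/(rho*g) = 103.3*1000 / (1000*9.81) = 10.53 m.
p_vap/(rho*g) = 6.14*1000 / (1000*9.81) = 0.626 m.
NPSHa = 10.53 - 1.6 - 0.22 - 0.626
      = 8.08 m.

8.08


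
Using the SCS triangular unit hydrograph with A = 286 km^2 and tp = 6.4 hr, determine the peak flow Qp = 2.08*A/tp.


SCS formula: Qp = 2.08 * A / tp.
Qp = 2.08 * 286 / 6.4
   = 594.88 / 6.4
   = 92.95 m^3/s per cm.

92.95


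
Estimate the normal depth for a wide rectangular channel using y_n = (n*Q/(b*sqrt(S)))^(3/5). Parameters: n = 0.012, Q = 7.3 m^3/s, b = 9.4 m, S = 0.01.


We use the wide-channel approximation y_n = (n*Q/(b*sqrt(S)))^(3/5).
sqrt(S) = sqrt(0.01) = 0.1.
Numerator: n*Q = 0.012 * 7.3 = 0.0876.
Denominator: b*sqrt(S) = 9.4 * 0.1 = 0.94.
arg = 0.0932.
y_n = 0.0932^(3/5) = 0.2408 m.

0.2408


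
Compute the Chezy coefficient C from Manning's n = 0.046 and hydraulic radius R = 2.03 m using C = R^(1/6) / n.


The Chezy coefficient relates to Manning's n through C = R^(1/6) / n.
R^(1/6) = 2.03^(1/6) = 1.125251.
C = 1.125251 / 0.046 = 24.46 m^(1/2)/s.

24.46


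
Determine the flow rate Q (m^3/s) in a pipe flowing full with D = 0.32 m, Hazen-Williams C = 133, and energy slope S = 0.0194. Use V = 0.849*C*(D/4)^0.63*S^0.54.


For a full circular pipe, R = D/4 = 0.32/4 = 0.08 m.
V = 0.849 * 133 * 0.08^0.63 * 0.0194^0.54
  = 0.849 * 133 * 0.203679 * 0.118963
  = 2.736 m/s.
Pipe area A = pi*D^2/4 = pi*0.32^2/4 = 0.0804 m^2.
Q = A * V = 0.0804 * 2.736 = 0.22 m^3/s.

0.22


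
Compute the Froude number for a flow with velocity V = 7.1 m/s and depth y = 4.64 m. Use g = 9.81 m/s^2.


The Froude number is defined as Fr = V / sqrt(g*y).
g*y = 9.81 * 4.64 = 45.5184.
sqrt(g*y) = sqrt(45.5184) = 6.7467.
Fr = 7.1 / 6.7467 = 1.0524.

1.0524


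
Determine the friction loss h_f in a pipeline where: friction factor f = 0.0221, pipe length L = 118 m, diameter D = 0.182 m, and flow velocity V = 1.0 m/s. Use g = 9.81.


Darcy-Weisbach equation: h_f = f * (L/D) * V^2/(2g).
f * L/D = 0.0221 * 118/0.182 = 14.3286.
V^2/(2g) = 1.0^2 / (2*9.81) = 1.0 / 19.62 = 0.051 m.
h_f = 14.3286 * 0.051 = 0.73 m.

0.73


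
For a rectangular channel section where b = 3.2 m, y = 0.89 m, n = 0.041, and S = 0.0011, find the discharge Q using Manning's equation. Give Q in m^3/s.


For a rectangular channel, the cross-sectional area A = b * y = 3.2 * 0.89 = 2.85 m^2.
The wetted perimeter P = b + 2y = 3.2 + 2*0.89 = 4.98 m.
Hydraulic radius R = A/P = 2.85/4.98 = 0.5719 m.
Velocity V = (1/n)*R^(2/3)*S^(1/2) = (1/0.041)*0.5719^(2/3)*0.0011^(1/2) = 0.5573 m/s.
Discharge Q = A * V = 2.85 * 0.5573 = 1.587 m^3/s.

1.587


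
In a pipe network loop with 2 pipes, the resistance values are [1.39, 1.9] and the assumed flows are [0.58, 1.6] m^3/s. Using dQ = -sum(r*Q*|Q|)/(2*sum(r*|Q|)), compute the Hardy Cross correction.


Numerator terms (r*Q*|Q|): 1.39*0.58*|0.58| = 0.4676; 1.9*1.6*|1.6| = 4.864.
Sum of numerator = 5.3316.
Denominator terms (r*|Q|): 1.39*|0.58| = 0.8062; 1.9*|1.6| = 3.04.
2 * sum of denominator = 2 * 3.8462 = 7.6924.
dQ = -5.3316 / 7.6924 = -0.6931 m^3/s.

-0.6931


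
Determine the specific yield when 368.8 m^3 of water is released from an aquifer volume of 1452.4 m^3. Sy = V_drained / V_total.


Specific yield Sy = Volume drained / Total volume.
Sy = 368.8 / 1452.4
   = 0.2539.

0.2539


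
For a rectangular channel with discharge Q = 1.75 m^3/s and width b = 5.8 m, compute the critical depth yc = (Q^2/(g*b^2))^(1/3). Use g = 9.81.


Using yc = (Q^2 / (g * b^2))^(1/3):
Q^2 = 1.75^2 = 3.06.
g * b^2 = 9.81 * 5.8^2 = 9.81 * 33.64 = 330.01.
Q^2 / (g*b^2) = 3.06 / 330.01 = 0.0093.
yc = 0.0093^(1/3) = 0.2101 m.

0.2101


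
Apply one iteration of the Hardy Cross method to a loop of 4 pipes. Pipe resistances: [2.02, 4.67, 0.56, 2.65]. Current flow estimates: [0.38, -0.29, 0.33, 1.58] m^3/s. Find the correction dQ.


Numerator terms (r*Q*|Q|): 2.02*0.38*|0.38| = 0.2917; 4.67*-0.29*|-0.29| = -0.3927; 0.56*0.33*|0.33| = 0.061; 2.65*1.58*|1.58| = 6.6155.
Sum of numerator = 6.5754.
Denominator terms (r*|Q|): 2.02*|0.38| = 0.7676; 4.67*|-0.29| = 1.3543; 0.56*|0.33| = 0.1848; 2.65*|1.58| = 4.187.
2 * sum of denominator = 2 * 6.4937 = 12.9874.
dQ = -6.5754 / 12.9874 = -0.5063 m^3/s.

-0.5063


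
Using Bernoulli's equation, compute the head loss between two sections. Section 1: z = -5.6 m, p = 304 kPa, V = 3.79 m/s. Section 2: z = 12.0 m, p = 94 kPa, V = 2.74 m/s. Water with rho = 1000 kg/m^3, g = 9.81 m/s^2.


Total head at each section: H = z + p/(rho*g) + V^2/(2g).
H1 = -5.6 + 304*1000/(1000*9.81) + 3.79^2/(2*9.81)
   = -5.6 + 30.989 + 0.7321
   = 26.121 m.
H2 = 12.0 + 94*1000/(1000*9.81) + 2.74^2/(2*9.81)
   = 12.0 + 9.582 + 0.3827
   = 21.965 m.
h_L = H1 - H2 = 26.121 - 21.965 = 4.156 m.

4.156


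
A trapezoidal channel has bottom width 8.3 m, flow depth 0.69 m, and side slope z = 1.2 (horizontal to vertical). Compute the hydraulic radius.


For a trapezoidal section with side slope z:
A = (b + z*y)*y = (8.3 + 1.2*0.69)*0.69 = 6.298 m^2.
P = b + 2*y*sqrt(1 + z^2) = 8.3 + 2*0.69*sqrt(1 + 1.2^2) = 10.456 m.
R = A/P = 6.298 / 10.456 = 0.6024 m.

0.6024


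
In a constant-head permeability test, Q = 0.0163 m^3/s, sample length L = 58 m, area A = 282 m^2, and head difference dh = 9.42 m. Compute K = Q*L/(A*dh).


From K = Q*L / (A*dh):
Numerator: Q*L = 0.0163 * 58 = 0.9454.
Denominator: A*dh = 282 * 9.42 = 2656.44.
K = 0.9454 / 2656.44 = 0.000356 m/s.

0.000356


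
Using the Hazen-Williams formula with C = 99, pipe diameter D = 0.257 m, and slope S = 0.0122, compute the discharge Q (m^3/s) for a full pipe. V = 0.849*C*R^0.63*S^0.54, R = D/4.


For a full circular pipe, R = D/4 = 0.257/4 = 0.0643 m.
V = 0.849 * 99 * 0.0643^0.63 * 0.0122^0.54
  = 0.849 * 99 * 0.177403 * 0.092605
  = 1.3808 m/s.
Pipe area A = pi*D^2/4 = pi*0.257^2/4 = 0.0519 m^2.
Q = A * V = 0.0519 * 1.3808 = 0.0716 m^3/s.

0.0716


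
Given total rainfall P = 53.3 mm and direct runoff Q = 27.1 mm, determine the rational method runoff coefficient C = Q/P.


The runoff coefficient C = runoff depth / rainfall depth.
C = 27.1 / 53.3
  = 0.5084.

0.5084


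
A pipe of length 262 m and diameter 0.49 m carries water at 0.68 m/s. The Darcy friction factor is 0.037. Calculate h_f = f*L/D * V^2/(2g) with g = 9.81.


Darcy-Weisbach equation: h_f = f * (L/D) * V^2/(2g).
f * L/D = 0.037 * 262/0.49 = 19.7837.
V^2/(2g) = 0.68^2 / (2*9.81) = 0.4624 / 19.62 = 0.0236 m.
h_f = 19.7837 * 0.0236 = 0.466 m.

0.466


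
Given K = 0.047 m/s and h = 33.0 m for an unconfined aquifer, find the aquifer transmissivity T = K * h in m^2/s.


Transmissivity is defined as T = K * h.
T = 0.047 * 33.0
  = 1.551 m^2/s.

1.551
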